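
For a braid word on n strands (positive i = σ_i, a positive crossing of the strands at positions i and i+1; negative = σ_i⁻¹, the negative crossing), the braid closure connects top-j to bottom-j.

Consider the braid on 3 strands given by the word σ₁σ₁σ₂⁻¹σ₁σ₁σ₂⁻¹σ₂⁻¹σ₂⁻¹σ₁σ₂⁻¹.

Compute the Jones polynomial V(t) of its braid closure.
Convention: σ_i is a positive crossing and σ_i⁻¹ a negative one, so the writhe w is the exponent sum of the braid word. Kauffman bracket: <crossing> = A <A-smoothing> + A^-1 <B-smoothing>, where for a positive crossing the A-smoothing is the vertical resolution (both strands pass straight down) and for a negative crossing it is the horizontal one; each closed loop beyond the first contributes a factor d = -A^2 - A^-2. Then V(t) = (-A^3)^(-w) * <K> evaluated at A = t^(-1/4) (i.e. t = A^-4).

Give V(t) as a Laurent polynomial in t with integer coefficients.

Braid: s1 s1 s2^-1 s1 s1 s2^-1 s2^-1 s2^-1 s1 s2^-1 on 3 strands, 10 crossings.
Writhe w = (#positive) - (#negative) = 5 - 5 = 0.
State-sum expansion of <K>. There are 2^10 = 1024 states.
For each crossing: s=0 is the vertical smoothing, s=1 horizontal. Crossing k contributes A^(sign_k * (1 - 2*s_k)); loop factor d = -A^2 - A^-2.
Tabulate the states by total A-exponent and number of loops L (A-exp: L × count):
  A^10: L=6 ×1
  A^8: L=5 ×10
  A^6: L=4 ×43, L=6 ×2
  A^4: L=3 ×98, L=5 ×22
  A^2: L=2 ×121, L=4 ×83, L=6 ×6
  A^0: L=1 ×73, L=3 ×140, L=5 ×38, L=7 ×1
  A^-2: L=2 ×121, L=4 ×79, L=6 ×10
  A^-4: L=3 ×95, L=5 ×24, L=7 ×1
  A^-6: L=4 ×42, L=6 ×3
  A^-8: L=5 ×10
  A^-10: L=6 ×1
Each group contributes A^e * Σ count * d^(L-1):
Powers of d = -A^2 - A^-2: d^2 = A^4 + 2 + A^-4; d^3 = -A^6 - 3*A^2 - 3*A^-2 - A^-6; d^4 = A^8 + 4*A^4 + 6 + 4*A^-4 + A^-8; d^5 = -A^10 - 5*A^6 - 10*A^2 - 10*A^-2 - 5*A^-6 - A^-10; d^6 = A^12 + 6*A^8 + 15*A^4 + 20 + 15*A^-4 + 6*A^-8 + A^-12.
  A^10 * (d^5) = -A^20 - 5*A^16 - 10*A^12 - 10*A^8 - 5*A^4 - 1
  A^8 * (10*d^4) = 10*A^16 + 40*A^12 + 60*A^8 + 40*A^4 + 10
  A^6 * (43*d^3 + 2*d^5) = -2*A^16 - 53*A^12 - 149*A^8 - 149*A^4 - 53 - 2*A^-4
  A^4 * (98*d^2 + 22*d^4) = 22*A^12 + 186*A^8 + 328*A^4 + 186 + 22*A^-4
  A^2 * (121*d + 83*d^3 + 6*d^5) = -6*A^12 - 113*A^8 - 430*A^4 - 430 - 113*A^-4 - 6*A^-8
  A^0 * (73 + 140*d^2 + 38*d^4 + d^6) = A^12 + 44*A^8 + 307*A^4 + 601 + 307*A^-4 + 44*A^-8 + A^-12
  A^-2 * (121*d + 79*d^3 + 10*d^5) = -10*A^8 - 129*A^4 - 458 - 458*A^-4 - 129*A^-8 - 10*A^-12
  A^-4 * (95*d^2 + 24*d^4 + d^6) = A^8 + 30*A^4 + 206 + 354*A^-4 + 206*A^-8 + 30*A^-12 + A^-16
  A^-6 * (42*d^3 + 3*d^5) = -3*A^4 - 57 - 156*A^-4 - 156*A^-8 - 57*A^-12 - 3*A^-16
  A^-8 * (10*d^4) = 10 + 40*A^-4 + 60*A^-8 + 40*A^-12 + 10*A^-16
  A^-10 * (d^5) = -1 - 5*A^-4 - 10*A^-8 - 10*A^-12 - 5*A^-16 - A^-20
Summing the groups: <K> = -A^20 + 3*A^16 - 6*A^12 + 9*A^8 - 11*A^4 + 13 - 11*A^-4 + 9*A^-8 - 6*A^-12 + 3*A^-16 - A^-20
Normalise by the writhe: (-A^3)^(-w) = (-A^3)^(0) = 1, so f(A) = 1 * <K> = -A^20 + 3*A^16 - 6*A^12 + 9*A^8 - 11*A^4 + 13 - 11*A^-4 + 9*A^-8 - 6*A^-12 + 3*A^-16 - A^-20.
Substitute A = t^(-1/4), i.e. A^e → t^(-e/4): V(t) = -t^5 + 3*t^4 - 6*t^3 + 9*t^2 - 11*t + 13 - 11*t^-1 + 9*t^-2 - 6*t^-3 + 3*t^-4 - t^-5

Answer: -t^5 + 3*t^4 - 6*t^3 + 9*t^2 - 11*t + 13 - 11*t^-1 + 9*t^-2 - 6*t^-3 + 3*t^-4 - t^-5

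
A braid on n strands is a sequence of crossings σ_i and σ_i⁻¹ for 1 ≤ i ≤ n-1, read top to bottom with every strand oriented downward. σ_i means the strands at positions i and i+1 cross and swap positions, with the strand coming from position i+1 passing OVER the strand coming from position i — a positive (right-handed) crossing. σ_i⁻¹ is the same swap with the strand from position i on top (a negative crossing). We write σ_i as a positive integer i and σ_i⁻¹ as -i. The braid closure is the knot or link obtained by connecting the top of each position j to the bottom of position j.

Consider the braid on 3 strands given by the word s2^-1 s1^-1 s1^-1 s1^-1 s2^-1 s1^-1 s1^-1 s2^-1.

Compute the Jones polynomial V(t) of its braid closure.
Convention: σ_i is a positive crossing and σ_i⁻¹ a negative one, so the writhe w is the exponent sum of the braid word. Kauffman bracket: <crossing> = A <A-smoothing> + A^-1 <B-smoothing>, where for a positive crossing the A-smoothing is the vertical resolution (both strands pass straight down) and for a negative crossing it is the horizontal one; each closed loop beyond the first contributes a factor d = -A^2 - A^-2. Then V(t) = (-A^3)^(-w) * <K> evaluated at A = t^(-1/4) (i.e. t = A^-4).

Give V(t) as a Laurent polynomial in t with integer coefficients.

t^-3 + t^-5 - t^-8

Derivation:
Braid: s2^-1 s1^-1 s1^-1 s1^-1 s2^-1 s1^-1 s1^-1 s2^-1 on 3 strands, 8 crossings.
Writhe w = (#positive) - (#negative) = 0 - 8 = -8.
State-sum expansion of <K>. There are 2^8 = 256 states.
For each crossing: s=0 is the vertical smoothing, s=1 horizontal. Crossing k contributes A^(sign_k * (1 - 2*s_k)); loop factor d = -A^2 - A^-2.
Tabulate the states by total A-exponent and number of loops L (A-exp: L × count):
  A^8: L=5 ×1
  A^6: L=4 ×7, L=6 ×1
  A^4: L=3 ×19, L=5 ×9
  A^2: L=2 ×24, L=4 ×31, L=6 ×1
  A^0: L=1 ×12, L=3 ×53, L=5 ×5
  A^-2: L=2 ×45, L=4 ×11
  A^-4: L=1 ×15, L=3 ×13
  A^-6: L=2 ×8
  A^-8: L=3 ×1
Each group contributes A^e * Σ count * d^(L-1):
Powers of d = -A^2 - A^-2: d^2 = A^4 + 2 + A^-4; d^3 = -A^6 - 3*A^2 - 3*A^-2 - A^-6; d^4 = A^8 + 4*A^4 + 6 + 4*A^-4 + A^-8; d^5 = -A^10 - 5*A^6 - 10*A^2 - 10*A^-2 - 5*A^-6 - A^-10.
  A^8 * (d^4) = A^16 + 4*A^12 + 6*A^8 + 4*A^4 + 1
  A^6 * (7*d^3 + d^5) = -A^16 - 12*A^12 - 31*A^8 - 31*A^4 - 12 - A^-4
  A^4 * (19*d^2 + 9*d^4) = 9*A^12 + 55*A^8 + 92*A^4 + 55 + 9*A^-4
  A^2 * (24*d + 31*d^3 + d^5) = -A^12 - 36*A^8 - 127*A^4 - 127 - 36*A^-4 - A^-8
  A^0 * (12 + 53*d^2 + 5*d^4) = 5*A^8 + 73*A^4 + 148 + 73*A^-4 + 5*A^-8
  A^-2 * (45*d + 11*d^3) = -11*A^4 - 78 - 78*A^-4 - 11*A^-8
  A^-4 * (15 + 13*d^2) = 13 + 41*A^-4 + 13*A^-8
  A^-6 * (8*d) = -8*A^-4 - 8*A^-8
  A^-8 * (d^2) = A^-4 + 2*A^-8 + A^-12
Summing the groups: <K> = -A^8 + A^-4 + A^-12
Normalise by the writhe: (-A^3)^(-w) = (-A^3)^(8) = A^24, so f(A) = A^24 * <K> = -A^32 + A^20 + A^12.
Substitute A = t^(-1/4), i.e. A^e → t^(-e/4): V(t) = t^-3 + t^-5 - t^-8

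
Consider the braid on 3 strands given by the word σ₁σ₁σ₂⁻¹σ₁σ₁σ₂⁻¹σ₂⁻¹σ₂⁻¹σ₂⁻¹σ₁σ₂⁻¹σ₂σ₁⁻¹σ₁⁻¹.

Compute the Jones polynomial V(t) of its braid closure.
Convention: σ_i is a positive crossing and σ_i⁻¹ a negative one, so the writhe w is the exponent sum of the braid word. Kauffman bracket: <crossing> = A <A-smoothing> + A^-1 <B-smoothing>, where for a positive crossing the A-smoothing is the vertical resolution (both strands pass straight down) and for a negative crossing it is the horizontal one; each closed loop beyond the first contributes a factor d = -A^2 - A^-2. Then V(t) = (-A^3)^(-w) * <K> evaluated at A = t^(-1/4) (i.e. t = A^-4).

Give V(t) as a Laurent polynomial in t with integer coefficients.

-t^2 + 2*t - 2 + 4*t^-1 - 4*t^-2 + 4*t^-3 - 3*t^-4 + 2*t^-5 - t^-6

Derivation:
The presented braid s1 s1 s2^-1 s1 s1 s2^-1 s2^-1 s2^-1 s2^-1 s1 s2^-1 s2 s1^-1 s1^-1 on 3 strands reduces by inverse Markov moves (closure unchanged at each step):
  Deconjugate: the word is γ·β·γ⁻¹ with γ = s1 (prefix) and γ⁻¹ = s1^-1 (suffix); strip both.
  Deconjugate: the word is γ·β·γ⁻¹ with γ = s1 s2^-1 (prefix) and γ⁻¹ = s2 s1^-1 (suffix); strip both.
Reduced to β = s1 s1 s2^-1 s2^-1 s2^-1 s2^-1 s1 s2^-1 on 3 strands, 8 crossings.
Compute on β:
Braid: s1 s1 s2^-1 s2^-1 s2^-1 s2^-1 s1 s2^-1 on 3 strands, 8 crossings.
Writhe w = (#positive) - (#negative) = 3 - 5 = -2.
Enumerate smoothing states for the bracket polynomial. There are 2^8 = 256 states.
Each crossing splits two ways (0=vertical, 1=horizontal). The state's weight is A^(#A-smoothings - #B-smoothings) * d^(loops - 1).
Tabulate the states by total A-exponent and number of loops L (A-exp: L × count):
  A^8: L=6 ×1
  A^6: L=5 ×8
  A^4: L=4 ×27, L=6 ×1
  A^2: L=3 ×48, L=5 ×8
  A^0: L=2 ×47, L=4 ×22, L=6 ×1
  A^-2: L=1 ×23, L=3 ×29, L=5 ×4
  A^-4: L=2 ×22, L=4 ×6
  A^-6: L=3 ×8
  A^-8: L=4 ×1
Each group contributes A^e * Σ count * d^(L-1):
Powers of d = -A^2 - A^-2: d^2 = A^4 + 2 + A^-4; d^3 = -A^6 - 3*A^2 - 3*A^-2 - A^-6; d^4 = A^8 + 4*A^4 + 6 + 4*A^-4 + A^-8; d^5 = -A^10 - 5*A^6 - 10*A^2 - 10*A^-2 - 5*A^-6 - A^-10.
  A^8 * (d^5) = -A^18 - 5*A^14 - 10*A^10 - 10*A^6 - 5*A^2 - A^-2
  A^6 * (8*d^4) = 8*A^14 + 32*A^10 + 48*A^6 + 32*A^2 + 8*A^-2
  A^4 * (27*d^3 + d^5) = -A^14 - 32*A^10 - 91*A^6 - 91*A^2 - 32*A^-2 - A^-6
  A^2 * (48*d^2 + 8*d^4) = 8*A^10 + 80*A^6 + 144*A^2 + 80*A^-2 + 8*A^-6
  A^0 * (47*d + 22*d^3 + d^5) = -A^10 - 27*A^6 - 123*A^2 - 123*A^-2 - 27*A^-6 - A^-10
  A^-2 * (23 + 29*d^2 + 4*d^4) = 4*A^6 + 45*A^2 + 105*A^-2 + 45*A^-6 + 4*A^-10
  A^-4 * (22*d + 6*d^3) = -6*A^2 - 40*A^-2 - 40*A^-6 - 6*A^-10
  A^-6 * (8*d^2) = 8*A^-2 + 16*A^-6 + 8*A^-10
  A^-8 * (d^3) = -A^-2 - 3*A^-6 - 3*A^-10 - A^-14
Summing the groups: <K> = -A^18 + 2*A^14 - 3*A^10 + 4*A^6 - 4*A^2 + 4*A^-2 - 2*A^-6 + 2*A^-10 - A^-14
Normalise by the writhe: (-A^3)^(-w) = (-A^3)^(2) = A^6, so f(A) = A^6 * <K> = -A^24 + 2*A^20 - 3*A^16 + 4*A^12 - 4*A^8 + 4*A^4 - 2 + 2*A^-4 - A^-8.
Substitute A = t^(-1/4), i.e. A^e → t^(-e/4): V(t) = -t^2 + 2*t - 2 + 4*t^-1 - 4*t^-2 + 4*t^-3 - 3*t^-4 + 2*t^-5 - t^-6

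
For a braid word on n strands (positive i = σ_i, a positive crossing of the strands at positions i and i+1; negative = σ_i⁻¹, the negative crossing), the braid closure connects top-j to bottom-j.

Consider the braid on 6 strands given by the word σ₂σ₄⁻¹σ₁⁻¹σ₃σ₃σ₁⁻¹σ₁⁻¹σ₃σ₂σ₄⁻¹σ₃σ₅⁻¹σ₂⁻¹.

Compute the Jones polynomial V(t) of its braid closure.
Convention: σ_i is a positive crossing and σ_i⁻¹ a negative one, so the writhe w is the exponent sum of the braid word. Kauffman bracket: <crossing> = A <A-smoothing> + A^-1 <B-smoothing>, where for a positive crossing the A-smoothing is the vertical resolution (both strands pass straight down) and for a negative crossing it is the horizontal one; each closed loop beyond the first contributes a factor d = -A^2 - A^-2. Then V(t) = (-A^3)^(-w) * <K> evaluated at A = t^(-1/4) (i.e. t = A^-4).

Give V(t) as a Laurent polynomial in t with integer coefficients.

t^4 - 2*t^3 + 3*t^2 - 5*t + 6 - 5*t^-1 + 5*t^-2 - 3*t^-3 + 2*t^-4 - t^-5

Derivation:
The presented braid s2 s4^-1 s1^-1 s3 s3 s1^-1 s1^-1 s3 s2 s4^-1 s3 s5^-1 s2^-1 on 6 strands reduces by inverse Markov moves (closure unchanged at each step):
  Deconjugate: the word is γ·β·γ⁻¹ with γ = s2 (prefix) and γ⁻¹ = s2^-1 (suffix); strip both.
  Destabilize: the word has the form β·s5^-1 where s5^-1 occurs only as the final letter (β ∈ B_5); drop it and the last strand → 5 strands.
Reduced to β = s4^-1 s1^-1 s3 s3 s1^-1 s1^-1 s3 s2 s4^-1 s3 on 5 strands, 10 crossings.
Compute on β:
Braid: s4^-1 s1^-1 s3 s3 s1^-1 s1^-1 s3 s2 s4^-1 s3 on 5 strands, 10 crossings.
Writhe w = (#positive) - (#negative) = 5 - 5 = 0.
State-sum expansion of <K>. There are 2^10 = 1024 states.
For each crossing: s=0 is the vertical smoothing, s=1 horizontal. Crossing k contributes A^(sign_k * (1 - 2*s_k)); loop factor d = -A^2 - A^-2.
Tabulate the states by total A-exponent and number of loops L (A-exp: L × count):
  A^10: L=6 ×1
  A^8: L=5 ×10
  A^6: L=4 ×41, L=6 ×4
  A^4: L=3 ×83, L=5 ×36, L=7 ×1
  A^2: L=2 ×84, L=4 ×107, L=6 ×19
  A^0: L=1 ×33, L=3 ×143, L=5 ×70, L=7 ×6
  A^-2: L=2 ×68, L=4 ×116, L=6 ×25, L=8 ×1
  A^-4: L=3 ×64, L=5 ×52, L=7 ×4
  A^-6: L=4 ×33, L=6 ×12
  A^-8: L=5 ×9, L=7 ×1
  A^-10: L=6 ×1
Each group contributes A^e * Σ count * d^(L-1):
Powers of d = -A^2 - A^-2: d^2 = A^4 + 2 + A^-4; d^3 = -A^6 - 3*A^2 - 3*A^-2 - A^-6; d^4 = A^8 + 4*A^4 + 6 + 4*A^-4 + A^-8; d^5 = -A^10 - 5*A^6 - 10*A^2 - 10*A^-2 - 5*A^-6 - A^-10; d^6 = A^12 + 6*A^8 + 15*A^4 + 20 + 15*A^-4 + 6*A^-8 + A^-12; d^7 = -A^14 - 7*A^10 - 21*A^6 - 35*A^2 - 35*A^-2 - 21*A^-6 - 7*A^-10 - A^-14.
  A^10 * (d^5) = -A^20 - 5*A^16 - 10*A^12 - 10*A^8 - 5*A^4 - 1
  A^8 * (10*d^4) = 10*A^16 + 40*A^12 + 60*A^8 + 40*A^4 + 10
  A^6 * (41*d^3 + 4*d^5) = -4*A^16 - 61*A^12 - 163*A^8 - 163*A^4 - 61 - 4*A^-4
  A^4 * (83*d^2 + 36*d^4 + d^6) = A^16 + 42*A^12 + 242*A^8 + 402*A^4 + 242 + 42*A^-4 + A^-8
  A^2 * (84*d + 107*d^3 + 19*d^5) = -19*A^12 - 202*A^8 - 595*A^4 - 595 - 202*A^-4 - 19*A^-8
  A^0 * (33 + 143*d^2 + 70*d^4 + 6*d^6) = 6*A^12 + 106*A^8 + 513*A^4 + 859 + 513*A^-4 + 106*A^-8 + 6*A^-12
  A^-2 * (68*d + 116*d^3 + 25*d^5 + d^7) = -A^12 - 32*A^8 - 262*A^4 - 701 - 701*A^-4 - 262*A^-8 - 32*A^-12 - A^-16
  A^-4 * (64*d^2 + 52*d^4 + 4*d^6) = 4*A^8 + 76*A^4 + 332 + 520*A^-4 + 332*A^-8 + 76*A^-12 + 4*A^-16
  A^-6 * (33*d^3 + 12*d^5) = -12*A^4 - 93 - 219*A^-4 - 219*A^-8 - 93*A^-12 - 12*A^-16
  A^-8 * (9*d^4 + d^6) = A^4 + 15 + 51*A^-4 + 74*A^-8 + 51*A^-12 + 15*A^-16 + A^-20
  A^-10 * (d^5) = -1 - 5*A^-4 - 10*A^-8 - 10*A^-12 - 5*A^-16 - A^-20
Summing the groups: <K> = -A^20 + 2*A^16 - 3*A^12 + 5*A^8 - 5*A^4 + 6 - 5*A^-4 + 3*A^-8 - 2*A^-12 + A^-16
Normalise by the writhe: (-A^3)^(-w) = (-A^3)^(0) = 1, so f(A) = 1 * <K> = -A^20 + 2*A^16 - 3*A^12 + 5*A^8 - 5*A^4 + 6 - 5*A^-4 + 3*A^-8 - 2*A^-12 + A^-16.
Substitute A = t^(-1/4), i.e. A^e → t^(-e/4): V(t) = t^4 - 2*t^3 + 3*t^2 - 5*t + 6 - 5*t^-1 + 5*t^-2 - 3*t^-3 + 2*t^-4 - t^-5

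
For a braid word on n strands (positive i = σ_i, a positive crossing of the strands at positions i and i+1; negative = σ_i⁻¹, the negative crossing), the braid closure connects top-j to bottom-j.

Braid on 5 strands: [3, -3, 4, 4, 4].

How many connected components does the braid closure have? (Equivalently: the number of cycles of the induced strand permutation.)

Track the strand permutation on 5 strands, starting from identity.
  step 1: s3 swaps positions 3,4 -> [1 2 4 3 5]
  step 2: s3^-1 swaps positions 3,4 -> [1 2 3 4 5]
  step 3: s4 swaps positions 4,5 -> [1 2 3 5 4]
  step 4: s4 swaps positions 4,5 -> [1 2 3 4 5]
  step 5: s4 swaps positions 4,5 -> [1 2 3 5 4]
Final permutation (position -> original strand): [1 2 3 5 4]
Closure components = cycle count of this permutation = 4.

Answer: 4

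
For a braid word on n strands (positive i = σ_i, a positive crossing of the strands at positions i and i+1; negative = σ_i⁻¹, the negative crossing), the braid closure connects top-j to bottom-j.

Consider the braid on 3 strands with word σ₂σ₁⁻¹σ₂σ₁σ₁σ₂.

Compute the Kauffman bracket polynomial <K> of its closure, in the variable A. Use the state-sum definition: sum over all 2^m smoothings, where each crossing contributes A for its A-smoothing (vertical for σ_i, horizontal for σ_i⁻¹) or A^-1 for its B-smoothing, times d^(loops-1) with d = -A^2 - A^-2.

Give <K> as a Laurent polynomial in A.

Braid: s2 s1^-1 s2 s1 s1 s2 on 3 strands, 6 crossings.
Writhe w = (#positive) - (#negative) = 5 - 1 = 4.
Enumerate smoothing states for the bracket polynomial. There are 2^6 = 64 states.
Smooth each crossing (0=||, 1=⌣⌢); contribution A^(Σ sign_k(1-2s_k)) * d^(L-1).
Tabulate the states by total A-exponent and number of loops L (A-exp: L × count):
  A^6: L=2 ×1
  A^4: L=1 ×3, L=3 ×3
  A^2: L=2 ×14, L=4 ×1
  A^0: L=1 ×10, L=3 ×10
  A^-2: L=2 ×13, L=4 ×2
  A^-4: L=3 ×6
  A^-6: L=4 ×1
Each group contributes A^e * Σ count * d^(L-1):
Powers of d = -A^2 - A^-2: d^2 = A^4 + 2 + A^-4; d^3 = -A^6 - 3*A^2 - 3*A^-2 - A^-6.
  A^6 * (d) = -A^8 - A^4
  A^4 * (3 + 3*d^2) = 3*A^8 + 9*A^4 + 3
  A^2 * (14*d + d^3) = -A^8 - 17*A^4 - 17 - A^-4
  A^0 * (10 + 10*d^2) = 10*A^4 + 30 + 10*A^-4
  A^-2 * (13*d + 2*d^3) = -2*A^4 - 19 - 19*A^-4 - 2*A^-8
  A^-4 * (6*d^2) = 6 + 12*A^-4 + 6*A^-8
  A^-6 * (d^3) = -1 - 3*A^-4 - 3*A^-8 - A^-12
Summing the groups: <K> = A^8 - A^4 + 2 - A^-4 + A^-8 - A^-12

Answer: A^8 - A^4 + 2 - A^-4 + A^-8 - A^-12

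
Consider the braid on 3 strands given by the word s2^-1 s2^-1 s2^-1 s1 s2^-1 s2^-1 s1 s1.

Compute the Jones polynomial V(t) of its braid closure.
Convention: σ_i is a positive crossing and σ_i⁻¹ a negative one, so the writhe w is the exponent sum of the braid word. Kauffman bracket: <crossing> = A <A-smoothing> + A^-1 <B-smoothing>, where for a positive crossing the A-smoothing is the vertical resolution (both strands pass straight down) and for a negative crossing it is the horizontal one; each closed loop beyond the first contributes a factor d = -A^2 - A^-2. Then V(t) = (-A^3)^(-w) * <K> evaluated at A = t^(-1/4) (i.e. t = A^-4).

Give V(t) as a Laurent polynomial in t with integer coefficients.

-t^2 + 2*t - 3 + 5*t^-1 - 4*t^-2 + 5*t^-3 - 4*t^-4 + 2*t^-5 - t^-6

Derivation:
Braid: s2^-1 s2^-1 s2^-1 s1 s2^-1 s2^-1 s1 s1 on 3 strands, 8 crossings.
Writhe w = (#positive) - (#negative) = 3 - 5 = -2.
Enumerate smoothing states for the bracket polynomial. There are 2^8 = 256 states.
For each crossing: s=0 is the vertical smoothing, s=1 horizontal. Crossing k contributes A^(sign_k * (1 - 2*s_k)); loop factor d = -A^2 - A^-2.
Tabulate the states by total A-exponent and number of loops L (A-exp: L × count):
  A^8: L=6 ×1
  A^6: L=5 ×8
  A^4: L=4 ×27, L=6 ×1
  A^2: L=3 ×50, L=5 ×6
  A^0: L=2 ×53, L=4 ×17
  A^-2: L=1 ×27, L=3 ×28, L=5 ×1
  A^-4: L=2 ×24, L=4 ×4
  A^-6: L=3 ×8
  A^-8: L=4 ×1
Each group contributes A^e * Σ count * d^(L-1):
Powers of d = -A^2 - A^-2: d^2 = A^4 + 2 + A^-4; d^3 = -A^6 - 3*A^2 - 3*A^-2 - A^-6; d^4 = A^8 + 4*A^4 + 6 + 4*A^-4 + A^-8; d^5 = -A^10 - 5*A^6 - 10*A^2 - 10*A^-2 - 5*A^-6 - A^-10.
  A^8 * (d^5) = -A^18 - 5*A^14 - 10*A^10 - 10*A^6 - 5*A^2 - A^-2
  A^6 * (8*d^4) = 8*A^14 + 32*A^10 + 48*A^6 + 32*A^2 + 8*A^-2
  A^4 * (27*d^3 + d^5) = -A^14 - 32*A^10 - 91*A^6 - 91*A^2 - 32*A^-2 - A^-6
  A^2 * (50*d^2 + 6*d^4) = 6*A^10 + 74*A^6 + 136*A^2 + 74*A^-2 + 6*A^-6
  A^0 * (53*d + 17*d^3) = -17*A^6 - 104*A^2 - 104*A^-2 - 17*A^-6
  A^-2 * (27 + 28*d^2 + d^4) = A^6 + 32*A^2 + 89*A^-2 + 32*A^-6 + A^-10
  A^-4 * (24*d + 4*d^3) = -4*A^2 - 36*A^-2 - 36*A^-6 - 4*A^-10
  A^-6 * (8*d^2) = 8*A^-2 + 16*A^-6 + 8*A^-10
  A^-8 * (d^3) = -A^-2 - 3*A^-6 - 3*A^-10 - A^-14
Summing the groups: <K> = -A^18 + 2*A^14 - 4*A^10 + 5*A^6 - 4*A^2 + 5*A^-2 - 3*A^-6 + 2*A^-10 - A^-14
Normalise by the writhe: (-A^3)^(-w) = (-A^3)^(2) = A^6, so f(A) = A^6 * <K> = -A^24 + 2*A^20 - 4*A^16 + 5*A^12 - 4*A^8 + 5*A^4 - 3 + 2*A^-4 - A^-8.
Substitute A = t^(-1/4), i.e. A^e → t^(-e/4): V(t) = -t^2 + 2*t - 3 + 5*t^-1 - 4*t^-2 + 5*t^-3 - 4*t^-4 + 2*t^-5 - t^-6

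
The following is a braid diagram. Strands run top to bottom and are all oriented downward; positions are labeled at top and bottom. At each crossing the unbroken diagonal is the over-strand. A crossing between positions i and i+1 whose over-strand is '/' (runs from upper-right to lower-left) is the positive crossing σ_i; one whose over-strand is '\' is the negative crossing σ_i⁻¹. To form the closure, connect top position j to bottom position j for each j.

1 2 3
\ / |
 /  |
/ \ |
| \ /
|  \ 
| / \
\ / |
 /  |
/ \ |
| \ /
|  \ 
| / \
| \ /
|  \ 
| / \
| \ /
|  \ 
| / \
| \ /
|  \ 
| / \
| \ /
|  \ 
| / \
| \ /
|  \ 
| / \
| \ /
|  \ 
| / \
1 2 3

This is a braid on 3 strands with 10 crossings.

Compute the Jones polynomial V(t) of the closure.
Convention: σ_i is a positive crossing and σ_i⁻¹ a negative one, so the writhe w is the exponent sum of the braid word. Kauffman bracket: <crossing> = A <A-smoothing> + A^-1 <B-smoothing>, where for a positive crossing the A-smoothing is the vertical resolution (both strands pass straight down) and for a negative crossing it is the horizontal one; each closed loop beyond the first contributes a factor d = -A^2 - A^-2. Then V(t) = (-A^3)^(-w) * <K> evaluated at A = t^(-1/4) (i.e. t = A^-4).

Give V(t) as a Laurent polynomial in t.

Reading the diagram top to bottom ('/'-over between positions i,i+1 = s_i, '\'-over = s_i^-1): braid word = s1 s2^-1 s1 s2^-1 s2^-1 s2^-1 s2^-1 s2^-1 s2^-1 s2^-1.
Braid: s1 s2^-1 s1 s2^-1 s2^-1 s2^-1 s2^-1 s2^-1 s2^-1 s2^-1 on 3 strands, 10 crossings.
Writhe w = (#positive) - (#negative) = 2 - 8 = -6.
Computing the Kauffman bracket via state sum. There are 2^10 = 1024 states.
Each crossing splits two ways (0=vertical, 1=horizontal). The state's weight is A^(#A-smoothings - #B-smoothings) * d^(loops - 1).
Tabulate the states by total A-exponent and number of loops L (A-exp: L × count):
  A^10: L=9 ×1
  A^8: L=8 ×10
  A^6: L=7 ×45
  A^4: L=6 ×119, L=8 ×1
  A^2: L=5 ×203, L=7 ×7
  A^0: L=4 ×231, L=6 ×21
  A^-2: L=3 ×175, L=5 ×35
  A^-4: L=2 ×85, L=4 ×35
  A^-6: L=1 ×23, L=3 ×22
  A^-8: L=2 ×10
  A^-10: L=3 ×1
Each group contributes A^e * Σ count * d^(L-1):
Powers of d = -A^2 - A^-2: d^2 = A^4 + 2 + A^-4; d^3 = -A^6 - 3*A^2 - 3*A^-2 - A^-6; d^4 = A^8 + 4*A^4 + 6 + 4*A^-4 + A^-8; d^5 = -A^10 - 5*A^6 - 10*A^2 - 10*A^-2 - 5*A^-6 - A^-10; d^6 = A^12 + 6*A^8 + 15*A^4 + 20 + 15*A^-4 + 6*A^-8 + A^-12; d^7 = -A^14 - 7*A^10 - 21*A^6 - 35*A^2 - 35*A^-2 - 21*A^-6 - 7*A^-10 - A^-14; d^8 = A^16 + 8*A^12 + 28*A^8 + 56*A^4 + 70 + 56*A^-4 + 28*A^-8 + 8*A^-12 + A^-16.
  A^10 * (d^8) = A^26 + 8*A^22 + 28*A^18 + 56*A^14 + 70*A^10 + 56*A^6 + 28*A^2 + 8*A^-2 + A^-6
  A^8 * (10*d^7) = -10*A^22 - 70*A^18 - 210*A^14 - 350*A^10 - 350*A^6 - 210*A^2 - 70*A^-2 - 10*A^-6
  A^6 * (45*d^6) = 45*A^18 + 270*A^14 + 675*A^10 + 900*A^6 + 675*A^2 + 270*A^-2 + 45*A^-6
  A^4 * (119*d^5 + d^7) = -A^18 - 126*A^14 - 616*A^10 - 1225*A^6 - 1225*A^2 - 616*A^-2 - 126*A^-6 - A^-10
  A^2 * (203*d^4 + 7*d^6) = 7*A^14 + 245*A^10 + 917*A^6 + 1358*A^2 + 917*A^-2 + 245*A^-6 + 7*A^-10
  A^0 * (231*d^3 + 21*d^5) = -21*A^10 - 336*A^6 - 903*A^2 - 903*A^-2 - 336*A^-6 - 21*A^-10
  A^-2 * (175*d^2 + 35*d^4) = 35*A^6 + 315*A^2 + 560*A^-2 + 315*A^-6 + 35*A^-10
  A^-4 * (85*d + 35*d^3) = -35*A^2 - 190*A^-2 - 190*A^-6 - 35*A^-10
  A^-6 * (23 + 22*d^2) = 22*A^-2 + 67*A^-6 + 22*A^-10
  A^-8 * (10*d) = -10*A^-6 - 10*A^-10
  A^-10 * (d^2) = A^-6 + 2*A^-10 + A^-14
Summing the groups: <K> = A^26 - 2*A^22 + 2*A^18 - 3*A^14 + 3*A^10 - 3*A^6 + 3*A^2 - 2*A^-2 + 2*A^-6 - A^-10 + A^-14
Normalise by the writhe: (-A^3)^(-w) = (-A^3)^(6) = A^18, so f(A) = A^18 * <K> = A^44 - 2*A^40 + 2*A^36 - 3*A^32 + 3*A^28 - 3*A^24 + 3*A^20 - 2*A^16 + 2*A^12 - A^8 + A^4.
Substitute A = t^(-1/4), i.e. A^e → t^(-e/4): V(t) = t^-1 - t^-2 + 2*t^-3 - 2*t^-4 + 3*t^-5 - 3*t^-6 + 3*t^-7 - 3*t^-8 + 2*t^-9 - 2*t^-10 + t^-11

Answer: t^-1 - t^-2 + 2*t^-3 - 2*t^-4 + 3*t^-5 - 3*t^-6 + 3*t^-7 - 3*t^-8 + 2*t^-9 - 2*t^-10 + t^-11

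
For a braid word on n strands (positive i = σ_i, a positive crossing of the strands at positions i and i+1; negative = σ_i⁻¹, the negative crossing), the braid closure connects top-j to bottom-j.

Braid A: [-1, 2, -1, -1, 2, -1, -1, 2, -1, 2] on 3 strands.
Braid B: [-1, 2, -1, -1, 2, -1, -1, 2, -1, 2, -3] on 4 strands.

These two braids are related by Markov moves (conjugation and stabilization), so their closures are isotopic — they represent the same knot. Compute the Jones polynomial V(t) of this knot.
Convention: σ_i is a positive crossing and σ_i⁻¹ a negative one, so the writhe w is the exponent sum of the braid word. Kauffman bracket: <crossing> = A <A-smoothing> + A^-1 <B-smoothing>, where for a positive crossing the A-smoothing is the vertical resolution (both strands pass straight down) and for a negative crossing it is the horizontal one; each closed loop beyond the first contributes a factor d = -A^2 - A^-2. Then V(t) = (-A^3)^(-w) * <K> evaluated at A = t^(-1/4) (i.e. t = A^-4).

t^3 - 4*t^2 + 8*t - 11 + 15*t^-1 - 16*t^-2 + 15*t^-3 - 12*t^-4 + 8*t^-5 - 4*t^-6 + t^-7

Derivation:
Markov-equivalent braids have isotopic closures, hence identical knot invariants. Strip the Markov moves from each word to reach a common short braid β, then compute V(t) once on β.
Braid A: s1^-1 s2 s1^-1 s1^-1 s2 s1^-1 s1^-1 s2 s1^-1 s2 on 3 strands has no conjugating prefix/suffix or stabilization to strip; take β = s1^-1 s2 s1^-1 s1^-1 s2 s1^-1 s1^-1 s2 s1^-1 s2.
Braid B: s1^-1 s2 s1^-1 s1^-1 s2 s1^-1 s1^-1 s2 s1^-1 s2 s3^-1 on 4 strands reduces by inverse Markov moves (closure unchanged at each step):
  Destabilize: the word has the form β·s3^-1 where s3^-1 occurs only as the final letter (β ∈ B_3); drop it and the last strand → 3 strands.
Reduced to β = s1^-1 s2 s1^-1 s1^-1 s2 s1^-1 s1^-1 s2 s1^-1 s2 on 3 strands, 10 crossings.
Both give the same β = s1^-1 s2 s1^-1 s1^-1 s2 s1^-1 s1^-1 s2 s1^-1 s2 on 3 strands, so one state sum suffices:
Braid: s1^-1 s2 s1^-1 s1^-1 s2 s1^-1 s1^-1 s2 s1^-1 s2 on 3 strands, 10 crossings.
Writhe w = (#positive) - (#negative) = 4 - 6 = -2.
Computing the Kauffman bracket via state sum. There are 2^10 = 1024 states.
For each crossing: s=0 is the vertical smoothing, s=1 horizontal. Crossing k contributes A^(sign_k * (1 - 2*s_k)); loop factor d = -A^2 - A^-2.
Tabulate the states by total A-exponent and number of loops L (A-exp: L × count):
  A^10: L=7 ×1
  A^8: L=6 ×10
  A^6: L=5 ×45
  A^4: L=4 ×118, L=6 ×2
  A^2: L=3 ×193, L=5 ×17
  A^0: L=2 ×192, L=4 ×59, L=6 ×1
  A^-2: L=1 ×95, L=3 ×108, L=5 ×7
  A^-4: L=2 ×95, L=4 ×25
  A^-6: L=3 ×43, L=5 ×2
  A^-8: L=4 ×10
  A^-10: L=5 ×1
Each group contributes A^e * Σ count * d^(L-1):
Powers of d = -A^2 - A^-2: d^2 = A^4 + 2 + A^-4; d^3 = -A^6 - 3*A^2 - 3*A^-2 - A^-6; d^4 = A^8 + 4*A^4 + 6 + 4*A^-4 + A^-8; d^5 = -A^10 - 5*A^6 - 10*A^2 - 10*A^-2 - 5*A^-6 - A^-10; d^6 = A^12 + 6*A^8 + 15*A^4 + 20 + 15*A^-4 + 6*A^-8 + A^-12.
  A^10 * (d^6) = A^22 + 6*A^18 + 15*A^14 + 20*A^10 + 15*A^6 + 6*A^2 + A^-2
  A^8 * (10*d^5) = -10*A^18 - 50*A^14 - 100*A^10 - 100*A^6 - 50*A^2 - 10*A^-2
  A^6 * (45*d^4) = 45*A^14 + 180*A^10 + 270*A^6 + 180*A^2 + 45*A^-2
  A^4 * (118*d^3 + 2*d^5) = -2*A^14 - 128*A^10 - 374*A^6 - 374*A^2 - 128*A^-2 - 2*A^-6
  A^2 * (193*d^2 + 17*d^4) = 17*A^10 + 261*A^6 + 488*A^2 + 261*A^-2 + 17*A^-6
  A^0 * (192*d + 59*d^3 + d^5) = -A^10 - 64*A^6 - 379*A^2 - 379*A^-2 - 64*A^-6 - A^-10
  A^-2 * (95 + 108*d^2 + 7*d^4) = 7*A^6 + 136*A^2 + 353*A^-2 + 136*A^-6 + 7*A^-10
  A^-4 * (95*d + 25*d^3) = -25*A^2 - 170*A^-2 - 170*A^-6 - 25*A^-10
  A^-6 * (43*d^2 + 2*d^4) = 2*A^2 + 51*A^-2 + 98*A^-6 + 51*A^-10 + 2*A^-14
  A^-8 * (10*d^3) = -10*A^-2 - 30*A^-6 - 30*A^-10 - 10*A^-14
  A^-10 * (d^4) = A^-2 + 4*A^-6 + 6*A^-10 + 4*A^-14 + A^-18
Summing the groups: <K> = A^22 - 4*A^18 + 8*A^14 - 12*A^10 + 15*A^6 - 16*A^2 + 15*A^-2 - 11*A^-6 + 8*A^-10 - 4*A^-14 + A^-18
Normalise by the writhe: (-A^3)^(-w) = (-A^3)^(2) = A^6, so f(A) = A^6 * <K> = A^28 - 4*A^24 + 8*A^20 - 12*A^16 + 15*A^12 - 16*A^8 + 15*A^4 - 11 + 8*A^-4 - 4*A^-8 + A^-12.
Substitute A = t^(-1/4), i.e. A^e → t^(-e/4): V(t) = t^3 - 4*t^2 + 8*t - 11 + 15*t^-1 - 16*t^-2 + 15*t^-3 - 12*t^-4 + 8*t^-5 - 4*t^-6 + t^-7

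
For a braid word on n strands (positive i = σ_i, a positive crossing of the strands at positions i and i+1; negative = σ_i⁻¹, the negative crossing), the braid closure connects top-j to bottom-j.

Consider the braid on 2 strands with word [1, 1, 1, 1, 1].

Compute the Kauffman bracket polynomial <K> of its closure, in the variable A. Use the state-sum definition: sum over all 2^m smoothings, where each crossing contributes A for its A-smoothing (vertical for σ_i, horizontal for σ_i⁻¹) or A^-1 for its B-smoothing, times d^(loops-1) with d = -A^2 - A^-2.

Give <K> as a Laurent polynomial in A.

Braid: s1 s1 s1 s1 s1 on 2 strands, 5 crossings.
Writhe w = (#positive) - (#negative) = 5 - 0 = 5.
Enumerate smoothing states for the bracket polynomial. There are 2^5 = 32 states.
Each crossing splits two ways (0=vertical, 1=horizontal). The state's weight is A^(#A-smoothings - #B-smoothings) * d^(loops - 1).
  state 00000: A-exp=+5, loops=2, term = A^5 * d^1
  state 00001: A-exp=+3, loops=1, term = A^3 * d^0
  state 00010: A-exp=+3, loops=1, term = A^3 * d^0
  state 00011: A-exp=+1, loops=2, term = A^1 * d^1
  state 00100: A-exp=+3, loops=1, term = A^3 * d^0
  state 00101: A-exp=+1, loops=2, term = A^1 * d^1
  state 00110: A-exp=+1, loops=2, term = A^1 * d^1
  state 00111: A-exp=-1, loops=3, term = A^-1 * d^2
  state 01000: A-exp=+3, loops=1, term = A^3 * d^0
  state 01001: A-exp=+1, loops=2, term = A^1 * d^1
  state 01010: A-exp=+1, loops=2, term = A^1 * d^1
  state 01011: A-exp=-1, loops=3, term = A^-1 * d^2
  state 01100: A-exp=+1, loops=2, term = A^1 * d^1
  state 01101: A-exp=-1, loops=3, term = A^-1 * d^2
  state 01110: A-exp=-1, loops=3, term = A^-1 * d^2
  state 01111: A-exp=-3, loops=4, term = A^-3 * d^3
  state 10000: A-exp=+3, loops=1, term = A^3 * d^0
  state 10001: A-exp=+1, loops=2, term = A^1 * d^1
  state 10010: A-exp=+1, loops=2, term = A^1 * d^1
  state 10011: A-exp=-1, loops=3, term = A^-1 * d^2
  state 10100: A-exp=+1, loops=2, term = A^1 * d^1
  state 10101: A-exp=-1, loops=3, term = A^-1 * d^2
  state 10110: A-exp=-1, loops=3, term = A^-1 * d^2
  state 10111: A-exp=-3, loops=4, term = A^-3 * d^3
  state 11000: A-exp=+1, loops=2, term = A^1 * d^1
  state 11001: A-exp=-1, loops=3, term = A^-1 * d^2
  state 11010: A-exp=-1, loops=3, term = A^-1 * d^2
  state 11011: A-exp=-3, loops=4, term = A^-3 * d^3
  state 11100: A-exp=-1, loops=3, term = A^-1 * d^2
  state 11101: A-exp=-3, loops=4, term = A^-3 * d^3
  state 11110: A-exp=-3, loops=4, term = A^-3 * d^3
  state 11111: A-exp=-5, loops=5, term = A^-5 * d^4
Collect the terms by A-exponent (count of states per loop number):
Powers of d = -A^2 - A^-2: d^2 = A^4 + 2 + A^-4; d^3 = -A^6 - 3*A^2 - 3*A^-2 - A^-6; d^4 = A^8 + 4*A^4 + 6 + 4*A^-4 + A^-8.
  A^5 * (d) = -A^7 - A^3
  A^3 * (5) = 5*A^3
  A^1 * (10*d) = -10*A^3 - 10*A^-1
  A^-1 * (10*d^2) = 10*A^3 + 20*A^-1 + 10*A^-5
  A^-3 * (5*d^3) = -5*A^3 - 15*A^-1 - 15*A^-5 - 5*A^-9
  A^-5 * (d^4) = A^3 + 4*A^-1 + 6*A^-5 + 4*A^-9 + A^-13
Summing the groups: <K> = -A^7 - A^-1 + A^-5 - A^-9 + A^-13

Answer: -A^7 - A^-1 + A^-5 - A^-9 + A^-13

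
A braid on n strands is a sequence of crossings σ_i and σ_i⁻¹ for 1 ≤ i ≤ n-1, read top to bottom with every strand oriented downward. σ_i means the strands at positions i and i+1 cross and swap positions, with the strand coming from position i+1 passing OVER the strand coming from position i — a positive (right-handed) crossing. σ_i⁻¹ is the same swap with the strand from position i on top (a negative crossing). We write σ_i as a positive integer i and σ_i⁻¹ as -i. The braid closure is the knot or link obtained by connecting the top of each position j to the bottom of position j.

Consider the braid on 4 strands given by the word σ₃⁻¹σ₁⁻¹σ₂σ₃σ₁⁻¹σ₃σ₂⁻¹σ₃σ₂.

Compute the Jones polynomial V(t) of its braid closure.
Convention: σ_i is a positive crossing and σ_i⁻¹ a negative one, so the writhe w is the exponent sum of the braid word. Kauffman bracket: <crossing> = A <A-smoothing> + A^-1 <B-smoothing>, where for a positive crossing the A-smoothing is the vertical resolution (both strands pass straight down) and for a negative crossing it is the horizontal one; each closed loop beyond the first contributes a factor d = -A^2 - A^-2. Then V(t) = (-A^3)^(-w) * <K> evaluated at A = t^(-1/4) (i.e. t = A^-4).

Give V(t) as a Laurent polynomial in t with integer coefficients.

-t^5 + 2*t^4 - 2*t^3 + 3*t^2 - 3*t + 3 - 2*t^-1 + t^-2

Derivation:
Braid: s3^-1 s1^-1 s2 s3 s1^-1 s3 s2^-1 s3 s2 on 4 strands, 9 crossings.
Writhe w = (#positive) - (#negative) = 5 - 4 = 1.
Computing the Kauffman bracket via state sum. There are 2^9 = 512 states.
Smooth each crossing (0=||, 1=⌣⌢); contribution A^(Σ sign_k(1-2s_k)) * d^(L-1).
Tabulate the states by total A-exponent and number of loops L (A-exp: L × count):
  A^9: L=2 ×1
  A^7: L=1 ×3, L=3 ×6
  A^5: L=2 ×26, L=4 ×10
  A^3: L=1 ×21, L=3 ×58, L=5 ×5
  A^1: L=2 ×86, L=4 ×39, L=6 ×1
  A^-1: L=1 ×35, L=3 ×80, L=5 ×11
  A^-3: L=2 ×53, L=4 ×30, L=6 ×1
  A^-5: L=3 ×32, L=5 ×4
  A^-7: L=4 ×9
  A^-9: L=5 ×1
Each group contributes A^e * Σ count * d^(L-1):
Powers of d = -A^2 - A^-2: d^2 = A^4 + 2 + A^-4; d^3 = -A^6 - 3*A^2 - 3*A^-2 - A^-6; d^4 = A^8 + 4*A^4 + 6 + 4*A^-4 + A^-8; d^5 = -A^10 - 5*A^6 - 10*A^2 - 10*A^-2 - 5*A^-6 - A^-10.
  A^9 * (d) = -A^11 - A^7
  A^7 * (3 + 6*d^2) = 6*A^11 + 15*A^7 + 6*A^3
  A^5 * (26*d + 10*d^3) = -10*A^11 - 56*A^7 - 56*A^3 - 10*A^-1
  A^3 * (21 + 58*d^2 + 5*d^4) = 5*A^11 + 78*A^7 + 167*A^3 + 78*A^-1 + 5*A^-5
  A^1 * (86*d + 39*d^3 + d^5) = -A^11 - 44*A^7 - 213*A^3 - 213*A^-1 - 44*A^-5 - A^-9
  A^-1 * (35 + 80*d^2 + 11*d^4) = 11*A^7 + 124*A^3 + 261*A^-1 + 124*A^-5 + 11*A^-9
  A^-3 * (53*d + 30*d^3 + d^5) = -A^7 - 35*A^3 - 153*A^-1 - 153*A^-5 - 35*A^-9 - A^-13
  A^-5 * (32*d^2 + 4*d^4) = 4*A^3 + 48*A^-1 + 88*A^-5 + 48*A^-9 + 4*A^-13
  A^-7 * (9*d^3) = -9*A^-1 - 27*A^-5 - 27*A^-9 - 9*A^-13
  A^-9 * (d^4) = A^-1 + 4*A^-5 + 6*A^-9 + 4*A^-13 + A^-17
Summing the groups: <K> = -A^11 + 2*A^7 - 3*A^3 + 3*A^-1 - 3*A^-5 + 2*A^-9 - 2*A^-13 + A^-17
Normalise by the writhe: (-A^3)^(-w) = (-A^3)^(-1) = -A^-3, so f(A) = -A^-3 * <K> = A^8 - 2*A^4 + 3 - 3*A^-4 + 3*A^-8 - 2*A^-12 + 2*A^-16 - A^-20.
Substitute A = t^(-1/4), i.e. A^e → t^(-e/4): V(t) = -t^5 + 2*t^4 - 2*t^3 + 3*t^2 - 3*t + 3 - 2*t^-1 + t^-2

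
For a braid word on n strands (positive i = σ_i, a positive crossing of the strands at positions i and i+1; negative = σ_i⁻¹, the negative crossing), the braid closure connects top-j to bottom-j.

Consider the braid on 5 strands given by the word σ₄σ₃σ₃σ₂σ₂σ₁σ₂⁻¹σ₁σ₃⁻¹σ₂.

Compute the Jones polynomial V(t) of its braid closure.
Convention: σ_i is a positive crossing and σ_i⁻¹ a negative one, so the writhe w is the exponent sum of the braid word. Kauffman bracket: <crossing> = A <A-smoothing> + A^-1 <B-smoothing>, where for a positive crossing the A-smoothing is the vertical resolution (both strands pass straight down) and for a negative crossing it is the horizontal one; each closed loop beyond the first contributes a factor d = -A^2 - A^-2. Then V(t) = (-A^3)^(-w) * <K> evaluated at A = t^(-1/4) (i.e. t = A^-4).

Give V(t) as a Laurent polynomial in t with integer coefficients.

Braid: s4 s3 s3 s2 s2 s1 s2^-1 s1 s3^-1 s2 on 5 strands, 10 crossings.
Writhe w = (#positive) - (#negative) = 8 - 2 = 6.
State-sum expansion of <K>. There are 2^10 = 1024 states.
Smooth each crossing (0=||, 1=⌣⌢); contribution A^(Σ sign_k(1-2s_k)) * d^(L-1).
Tabulate the states by total A-exponent and number of loops L (A-exp: L × count):
  A^10: L=3 ×1
  A^8: L=2 ×3, L=4 ×7
  A^6: L=1 ×2, L=3 ×29, L=5 ×14
  A^4: L=2 ×39, L=4 ×72, L=6 ×9
  A^2: L=1 ×17, L=3 ×137, L=5 ×54, L=7 ×2
  A^0: L=2 ×109, L=4 ×128, L=6 ×15
  A^-2: L=1 ×30, L=3 ×132, L=5 ×47, L=7 ×1
  A^-4: L=2 ×49, L=4 ×65, L=6 ×6
  A^-6: L=3 ×31, L=5 ×14
  A^-8: L=4 ×9, L=6 ×1
  A^-10: L=5 ×1
Each group contributes A^e * Σ count * d^(L-1):
Powers of d = -A^2 - A^-2: d^2 = A^4 + 2 + A^-4; d^3 = -A^6 - 3*A^2 - 3*A^-2 - A^-6; d^4 = A^8 + 4*A^4 + 6 + 4*A^-4 + A^-8; d^5 = -A^10 - 5*A^6 - 10*A^2 - 10*A^-2 - 5*A^-6 - A^-10; d^6 = A^12 + 6*A^8 + 15*A^4 + 20 + 15*A^-4 + 6*A^-8 + A^-12.
  A^10 * (d^2) = A^14 + 2*A^10 + A^6
  A^8 * (3*d + 7*d^3) = -7*A^14 - 24*A^10 - 24*A^6 - 7*A^2
  A^6 * (2 + 29*d^2 + 14*d^4) = 14*A^14 + 85*A^10 + 144*A^6 + 85*A^2 + 14*A^-2
  A^4 * (39*d + 72*d^3 + 9*d^5) = -9*A^14 - 117*A^10 - 345*A^6 - 345*A^2 - 117*A^-2 - 9*A^-6
  A^2 * (17 + 137*d^2 + 54*d^4 + 2*d^6) = 2*A^14 + 66*A^10 + 383*A^6 + 655*A^2 + 383*A^-2 + 66*A^-6 + 2*A^-10
  A^0 * (109*d + 128*d^3 + 15*d^5) = -15*A^10 - 203*A^6 - 643*A^2 - 643*A^-2 - 203*A^-6 - 15*A^-10
  A^-2 * (30 + 132*d^2 + 47*d^4 + d^6) = A^10 + 53*A^6 + 335*A^2 + 596*A^-2 + 335*A^-6 + 53*A^-10 + A^-14
  A^-4 * (49*d + 65*d^3 + 6*d^5) = -6*A^6 - 95*A^2 - 304*A^-2 - 304*A^-6 - 95*A^-10 - 6*A^-14
  A^-6 * (31*d^2 + 14*d^4) = 14*A^2 + 87*A^-2 + 146*A^-6 + 87*A^-10 + 14*A^-14
  A^-8 * (9*d^3 + d^5) = -A^2 - 14*A^-2 - 37*A^-6 - 37*A^-10 - 14*A^-14 - A^-18
  A^-10 * (d^4) = A^-2 + 4*A^-6 + 6*A^-10 + 4*A^-14 + A^-18
Summing the groups: <K> = A^14 - 2*A^10 + 3*A^6 - 2*A^2 + 3*A^-2 - 2*A^-6 + A^-10 - A^-14
Normalise by the writhe: (-A^3)^(-w) = (-A^3)^(-6) = A^-18, so f(A) = A^-18 * <K> = A^-4 - 2*A^-8 + 3*A^-12 - 2*A^-16 + 3*A^-20 - 2*A^-24 + A^-28 - A^-32.
Substitute A = t^(-1/4), i.e. A^e → t^(-e/4): V(t) = -t^8 + t^7 - 2*t^6 + 3*t^5 - 2*t^4 + 3*t^3 - 2*t^2 + t

Answer: -t^8 + t^7 - 2*t^6 + 3*t^5 - 2*t^4 + 3*t^3 - 2*t^2 + t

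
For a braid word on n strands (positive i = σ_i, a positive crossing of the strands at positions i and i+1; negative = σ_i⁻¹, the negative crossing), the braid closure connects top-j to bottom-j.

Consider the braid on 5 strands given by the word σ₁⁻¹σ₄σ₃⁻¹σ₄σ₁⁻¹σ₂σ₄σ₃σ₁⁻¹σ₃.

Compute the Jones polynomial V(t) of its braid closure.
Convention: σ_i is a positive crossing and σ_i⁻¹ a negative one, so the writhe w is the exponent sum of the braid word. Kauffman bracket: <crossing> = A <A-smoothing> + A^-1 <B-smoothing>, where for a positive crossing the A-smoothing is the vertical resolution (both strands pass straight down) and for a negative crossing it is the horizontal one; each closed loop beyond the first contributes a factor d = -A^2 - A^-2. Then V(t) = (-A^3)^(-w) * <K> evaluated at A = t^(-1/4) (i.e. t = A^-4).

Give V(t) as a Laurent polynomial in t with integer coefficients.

Braid: s1^-1 s4 s3^-1 s4 s1^-1 s2 s4 s3 s1^-1 s3 on 5 strands, 10 crossings.
Writhe w = (#positive) - (#negative) = 6 - 4 = 2.
Computing the Kauffman bracket via state sum. There are 2^10 = 1024 states.
Each crossing splits two ways (0=vertical, 1=horizontal). The state's weight is A^(#A-smoothings - #B-smoothings) * d^(loops - 1).
Tabulate the states by total A-exponent and number of loops L (A-exp: L × count):
  A^10: L=5 ×1
  A^8: L=4 ×7, L=6 ×3
  A^6: L=3 ×18, L=5 ×26, L=7 ×1
  A^4: L=2 ×21, L=4 ×85, L=6 ×14
  A^2: L=1 ×9, L=3 ×137, L=5 ×62, L=7 ×2
  A^0: L=2 ×105, L=4 ×132, L=6 ×15
  A^-2: L=1 ×30, L=3 ×132, L=5 ×47, L=7 ×1
  A^-4: L=2 ×49, L=4 ×65, L=6 ×6
  A^-6: L=3 ×31, L=5 ×14
  A^-8: L=4 ×9, L=6 ×1
  A^-10: L=5 ×1
Each group contributes A^e * Σ count * d^(L-1):
Powers of d = -A^2 - A^-2: d^2 = A^4 + 2 + A^-4; d^3 = -A^6 - 3*A^2 - 3*A^-2 - A^-6; d^4 = A^8 + 4*A^4 + 6 + 4*A^-4 + A^-8; d^5 = -A^10 - 5*A^6 - 10*A^2 - 10*A^-2 - 5*A^-6 - A^-10; d^6 = A^12 + 6*A^8 + 15*A^4 + 20 + 15*A^-4 + 6*A^-8 + A^-12.
  A^10 * (d^4) = A^18 + 4*A^14 + 6*A^10 + 4*A^6 + A^2
  A^8 * (7*d^3 + 3*d^5) = -3*A^18 - 22*A^14 - 51*A^10 - 51*A^6 - 22*A^2 - 3*A^-2
  A^6 * (18*d^2 + 26*d^4 + d^6) = A^18 + 32*A^14 + 137*A^10 + 212*A^6 + 137*A^2 + 32*A^-2 + A^-6
  A^4 * (21*d + 85*d^3 + 14*d^5) = -14*A^14 - 155*A^10 - 416*A^6 - 416*A^2 - 155*A^-2 - 14*A^-6
  A^2 * (9 + 137*d^2 + 62*d^4 + 2*d^6) = 2*A^14 + 74*A^10 + 415*A^6 + 695*A^2 + 415*A^-2 + 74*A^-6 + 2*A^-10
  A^0 * (105*d + 132*d^3 + 15*d^5) = -15*A^10 - 207*A^6 - 651*A^2 - 651*A^-2 - 207*A^-6 - 15*A^-10
  A^-2 * (30 + 132*d^2 + 47*d^4 + d^6) = A^10 + 53*A^6 + 335*A^2 + 596*A^-2 + 335*A^-6 + 53*A^-10 + A^-14
  A^-4 * (49*d + 65*d^3 + 6*d^5) = -6*A^6 - 95*A^2 - 304*A^-2 - 304*A^-6 - 95*A^-10 - 6*A^-14
  A^-6 * (31*d^2 + 14*d^4) = 14*A^2 + 87*A^-2 + 146*A^-6 + 87*A^-10 + 14*A^-14
  A^-8 * (9*d^3 + d^5) = -A^2 - 14*A^-2 - 37*A^-6 - 37*A^-10 - 14*A^-14 - A^-18
  A^-10 * (d^4) = A^-2 + 4*A^-6 + 6*A^-10 + 4*A^-14 + A^-18
Summing the groups: <K> = -A^18 + 2*A^14 - 3*A^10 + 4*A^6 - 3*A^2 + 4*A^-2 - 2*A^-6 + A^-10 - A^-14
Normalise by the writhe: (-A^3)^(-w) = (-A^3)^(-2) = A^-6, so f(A) = A^-6 * <K> = -A^12 + 2*A^8 - 3*A^4 + 4 - 3*A^-4 + 4*A^-8 - 2*A^-12 + A^-16 - A^-20.
Substitute A = t^(-1/4), i.e. A^e → t^(-e/4): V(t) = -t^5 + t^4 - 2*t^3 + 4*t^2 - 3*t + 4 - 3*t^-1 + 2*t^-2 - t^-3

Answer: -t^5 + t^4 - 2*t^3 + 4*t^2 - 3*t + 4 - 3*t^-1 + 2*t^-2 - t^-3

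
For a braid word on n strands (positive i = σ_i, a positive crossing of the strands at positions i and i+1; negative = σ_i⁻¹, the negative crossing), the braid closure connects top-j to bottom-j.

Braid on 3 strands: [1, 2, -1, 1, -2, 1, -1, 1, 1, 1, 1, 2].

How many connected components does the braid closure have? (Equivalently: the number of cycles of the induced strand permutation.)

Track the strand permutation on 3 strands, starting from identity.
  step 1: s1 swaps positions 1,2 -> [2 1 3]
  step 2: s2 swaps positions 2,3 -> [2 3 1]
  step 3: s1^-1 swaps positions 1,2 -> [3 2 1]
  step 4: s1 swaps positions 1,2 -> [2 3 1]
  step 5: s2^-1 swaps positions 2,3 -> [2 1 3]
  step 6: s1 swaps positions 1,2 -> [1 2 3]
  step 7: s1^-1 swaps positions 1,2 -> [2 1 3]
  step 8: s1 swaps positions 1,2 -> [1 2 3]
  step 9: s1 swaps positions 1,2 -> [2 1 3]
  step 10: s1 swaps positions 1,2 -> [1 2 3]
  step 11: s1 swaps positions 1,2 -> [2 1 3]
  step 12: s2 swaps positions 2,3 -> [2 3 1]
Final permutation (position -> original strand): [2 3 1]
Closure components = cycle count of this permutation = 1.

Answer: 1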